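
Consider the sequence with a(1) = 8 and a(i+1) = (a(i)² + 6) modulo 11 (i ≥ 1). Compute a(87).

7

We have a(1) = 8; a(2) = 4; a(3) = 0; a(4) = 6; a(5) = 9; a(6) = 10; a(7) = 7; a(8) = 0.
Since a(8) = a(3) = 0, the sequence is eventually periodic: after a pre-period of length 2 it cycles with period 5.
For i ≥ 3, a(i) depends only on (i - 3) mod 5. (87 - 3) mod 5 = 4, so a(87) = a(7) = 7.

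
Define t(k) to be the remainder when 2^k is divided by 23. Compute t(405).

t(0) = 1; t(1) = 2; t(2) = 4; t(3) = 8; t(4) = 16; t(5) = 9; t(6) = 18; t(7) = 13; t(8) = 3; t(9) = 6; t(10) = 12; t(11) = 1.
Since t(11) = t(0) = 1, the sequence is periodic with period 11.
So t(405) = t(0 + ((405-0) mod 11)) = t(9) = 6.

6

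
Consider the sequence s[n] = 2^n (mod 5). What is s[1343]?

3

Listing terms: s[0] = 1; s[1] = 2; s[2] = 4; s[3] = 3; s[4] = 1.
The sequence repeats with period 4.
(1343 - 0) mod 4 = 3, so s[1343] = s[3] = 3.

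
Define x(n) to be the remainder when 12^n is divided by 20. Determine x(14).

4

x(0) = 1,  x(1) = 12,  x(2) = 4,  x(3) = 8,  x(4) = 16,  x(5) = 12.
Since x(5) = x(1) = 12, the sequence is eventually periodic: after a pre-period of length 1 it cycles with period 4.
For n ≥ 1, x(n) depends only on (n - 1) mod 4. (14 - 1) mod 4 = 1, so x(14) = x(2) = 4.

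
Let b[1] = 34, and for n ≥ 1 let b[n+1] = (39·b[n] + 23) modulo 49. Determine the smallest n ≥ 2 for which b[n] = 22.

Computing terms: b[1] = 34, b[2] = 26, b[3] = 8, b[4] = 41, b[5] = 5, b[6] = 22, b[7] = 48, b[8] = 33, b[9] = 36, b[10] = 6, b[11] = 12, b[12] = 1, b[13] = 13, b[14] = 40, b[15] = 15, b[16] = 20, b[17] = 19, b[18] = 29, b[19] = 27, b[20] = 47, b[21] = 43, b[22] = 34.
Since b[22] = b[1] = 34, the sequence is periodic with period 21.
The value 22 first appears (with n ≥ 2) at b[6].

6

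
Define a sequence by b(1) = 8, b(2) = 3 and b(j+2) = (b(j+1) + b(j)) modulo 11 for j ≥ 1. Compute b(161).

8

b(1) = 8, b(2) = 3, b(3) = 0, b(4) = 3, b(5) = 3, b(6) = 6, b(7) = 9, b(8) = 4, b(9) = 2, b(10) = 6, b(11) = 8, b(12) = 3.
The sequence repeats with period 10.
(161 - 1) mod 10 = 0, so b(161) = b(1) = 8.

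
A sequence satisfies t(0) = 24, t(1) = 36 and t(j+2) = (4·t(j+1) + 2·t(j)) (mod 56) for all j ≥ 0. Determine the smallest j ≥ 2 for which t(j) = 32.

7

t(0) = 24, t(1) = 36, t(2) = 24, t(3) = 0, t(4) = 48, t(5) = 24, t(6) = 24, t(7) = 32, t(8) = 8, t(9) = 40, t(10) = 8, t(11) = 0, t(12) = 16, t(13) = 8, t(14) = 8, t(15) = 48, t(16) = 40, t(17) = 32, t(18) = 40, t(19) = 0, t(20) = 24, t(21) = 40, t(22) = 40, t(23) = 16, t(24) = 32, t(25) = 48, t(26) = 32, t(27) = 0, t(28) = 8, t(29) = 32, t(30) = 32, t(31) = 24, t(32) = 48, t(33) = 16, t(34) = 48, t(35) = 0, t(36) = 40, t(37) = 48, t(38) = 48, t(39) = 8, t(40) = 16, t(41) = 24, t(42) = 16, t(43) = 0, t(44) = 32, t(45) = 16, t(46) = 16, t(47) = 40, t(48) = 24, t(49) = 8, t(50) = 24, t(51) = 0.
Since (t(50), t(51)) = (t(2), t(3)) = (24, 0) (two consecutive terms determine the rest), the sequence is eventually periodic: after a pre-period of length 2 it cycles with period 48.
The value 32 first appears (with j ≥ 2) at t(7).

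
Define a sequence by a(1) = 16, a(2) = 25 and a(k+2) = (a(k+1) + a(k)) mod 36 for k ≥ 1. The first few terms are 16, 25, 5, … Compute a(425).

19

We have a(1) = 16,  a(2) = 25,  a(3) = 5,  a(4) = 30,  a(5) = 35,  a(6) = 29,  a(7) = 28,  a(8) = 21,  a(9) = 13,  a(10) = 34,  a(11) = 11,  a(12) = 9,  a(13) = 20,  a(14) = 29,  a(15) = 13,  a(16) = 6,  a(17) = 19,  a(18) = 25,  a(19) = 8,  a(20) = 33,  a(21) = 5,  a(22) = 2,  a(23) = 7,  a(24) = 9,  a(25) = 16,  a(26) = 25.
Since (a(25), a(26)) = (a(1), a(2)) = (16, 25) (two consecutive terms determine the rest), the sequence is periodic with period 24.
(425 - 1) mod 24 = 16, so a(425) = a(17) = 19.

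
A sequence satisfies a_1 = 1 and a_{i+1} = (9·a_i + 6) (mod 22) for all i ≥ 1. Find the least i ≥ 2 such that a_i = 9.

3

We have a_1 = 1,  a_2 = 15,  a_3 = 9,  a_4 = 21,  a_5 = 19,  a_6 = 1.
Since a_6 = a_1 = 1, the sequence is periodic with period 5.
The value 9 first appears (with i ≥ 2) at a_3.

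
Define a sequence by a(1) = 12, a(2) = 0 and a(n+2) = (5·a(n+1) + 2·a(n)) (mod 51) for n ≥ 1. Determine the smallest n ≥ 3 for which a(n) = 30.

We have a(1) = 12, a(2) = 0, a(3) = 24, a(4) = 18, a(5) = 36, a(6) = 12, a(7) = 30, a(8) = 21, a(9) = 12, a(10) = 0.
Since (a(9), a(10)) = (a(1), a(2)) = (12, 0) (two consecutive terms determine the rest), the sequence is periodic with period 8.
The value 30 first appears (with n ≥ 3) at a(7).

7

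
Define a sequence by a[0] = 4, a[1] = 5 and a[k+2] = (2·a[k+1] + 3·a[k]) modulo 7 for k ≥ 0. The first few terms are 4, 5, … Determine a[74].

1

Computing terms: a[0] = 4, a[1] = 5, a[2] = 1, a[3] = 3, a[4] = 2, a[5] = 6, a[6] = 4, a[7] = 5.
The sequence repeats with period 6.
So a[74] = a[0 + ((74-0) mod 6)] = a[2] = 1.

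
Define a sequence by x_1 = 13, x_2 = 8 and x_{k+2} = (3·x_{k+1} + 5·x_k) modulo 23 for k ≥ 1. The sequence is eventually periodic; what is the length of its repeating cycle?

x_1 = 13, x_2 = 8, x_3 = 20, x_4 = 8, x_5 = 9, x_6 = 21, x_7 = 16, x_8 = 15, x_9 = 10, x_{10} = 13, x_{11} = 20, x_{12} = 10, x_{13} = 15, x_{14} = 3, x_{15} = 15, x_{16} = 14, x_{17} = 2, x_{18} = 7, x_{19} = 8, x_{20} = 13, x_{21} = 10, x_{22} = 3, x_{23} = 13, x_{24} = 8.
Since (x_{23}, x_{24}) = (x_1, x_2) = (13, 8) (two consecutive terms determine the rest), the sequence is periodic with period 22.

22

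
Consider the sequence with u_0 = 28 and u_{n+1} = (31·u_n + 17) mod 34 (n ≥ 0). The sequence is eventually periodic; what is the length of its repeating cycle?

16

u_0 = 28, u_1 = 1, u_2 = 14, u_3 = 9, u_4 = 24, u_5 = 13, u_6 = 12, u_7 = 15, u_8 = 6, u_9 = 33, u_{10} = 20, u_{11} = 25, u_{12} = 10, u_{13} = 21, u_{14} = 22, u_{15} = 19, u_{16} = 28.
The sequence repeats with period 16.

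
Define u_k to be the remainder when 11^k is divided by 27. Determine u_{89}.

5

Computing terms: u_1 = 11, u_2 = 13, u_3 = 8, u_4 = 7, u_5 = 23, u_6 = 10, u_7 = 2, u_8 = 22, u_9 = 26, u_{10} = 16, u_{11} = 14, u_{12} = 19, u_{13} = 20, u_{14} = 4, u_{15} = 17, u_{16} = 25, u_{17} = 5, u_{18} = 1, u_{19} = 11.
Since u_{19} = u_1 = 11, the sequence is periodic with period 18.
(89 - 1) mod 18 = 16, so u_{89} = u_{17} = 5.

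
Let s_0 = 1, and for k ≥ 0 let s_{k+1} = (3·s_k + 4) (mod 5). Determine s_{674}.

0

s_0 = 1; s_1 = 2; s_2 = 0; s_3 = 4; s_4 = 1.
Since s_4 = s_0 = 1, the sequence is periodic with period 4.
(674 - 0) mod 4 = 2, so s_{674} = s_2 = 0.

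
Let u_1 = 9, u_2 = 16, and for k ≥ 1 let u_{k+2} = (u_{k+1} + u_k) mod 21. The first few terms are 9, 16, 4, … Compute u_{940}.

8

Listing terms: u_1 = 9; u_2 = 16; u_3 = 4; u_4 = 20; u_5 = 3; u_6 = 2; u_7 = 5; u_8 = 7; u_9 = 12; u_{10} = 19; u_{11} = 10; u_{12} = 8; u_{13} = 18; u_{14} = 5; u_{15} = 2; u_{16} = 7; u_{17} = 9; u_{18} = 16.
The sequence repeats with period 16.
(940 - 1) mod 16 = 11, so u_{940} = u_{12} = 8.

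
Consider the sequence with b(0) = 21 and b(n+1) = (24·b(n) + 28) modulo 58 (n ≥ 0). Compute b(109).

We have b(0) = 21, b(1) = 10, b(2) = 36, b(3) = 22, b(4) = 34, b(5) = 32, b(6) = 42, b(7) = 50, b(8) = 10.
Since b(8) = b(1) = 10, the sequence is eventually periodic: after a pre-period of length 1 it cycles with period 7.
For n ≥ 1, b(n) depends only on (n - 1) mod 7. (109 - 1) mod 7 = 3, so b(109) = b(4) = 34.

34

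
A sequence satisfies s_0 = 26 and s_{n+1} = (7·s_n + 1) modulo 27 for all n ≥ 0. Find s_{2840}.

7

s_0 = 26, s_1 = 21, s_2 = 13, s_3 = 11, s_4 = 24, s_5 = 7, s_6 = 23, s_7 = 0, s_8 = 1, s_9 = 8, s_{10} = 3, s_{11} = 22, s_{12} = 20, s_{13} = 6, s_{14} = 16, s_{15} = 5, s_{16} = 9, s_{17} = 10, s_{18} = 17, s_{19} = 12, s_{20} = 4, s_{21} = 2, s_{22} = 15, s_{23} = 25, s_{24} = 14, s_{25} = 18, s_{26} = 19, s_{27} = 26.
Since s_{27} = s_0 = 26, the sequence is periodic with period 27.
So s_{2840} = s_{0 + ((2840-0) mod 27)} = s_5 = 7.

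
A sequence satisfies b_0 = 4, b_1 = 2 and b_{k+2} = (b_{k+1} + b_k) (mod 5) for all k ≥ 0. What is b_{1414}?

Listing terms: b_0 = 4,  b_1 = 2,  b_2 = 1,  b_3 = 3,  b_4 = 4,  b_5 = 2.
The sequence repeats with period 4.
(1414 - 0) mod 4 = 2, so b_{1414} = b_2 = 1.

1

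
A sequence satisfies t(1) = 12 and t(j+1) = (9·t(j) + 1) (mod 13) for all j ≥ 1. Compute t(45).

7

t(1) = 12,  t(2) = 5,  t(3) = 7,  t(4) = 12.
The sequence repeats with period 3.
So t(45) = t(1 + ((45-1) mod 3)) = t(3) = 7.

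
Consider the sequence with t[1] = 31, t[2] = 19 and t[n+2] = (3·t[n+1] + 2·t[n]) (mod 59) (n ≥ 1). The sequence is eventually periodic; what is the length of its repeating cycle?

We have t[1] = 31; t[2] = 19; t[3] = 1; t[4] = 41; t[5] = 7; t[6] = 44; t[7] = 28; t[8] = 54; t[9] = 41; t[10] = 54; t[11] = 8; t[12] = 14; t[13] = 58; t[14] = 25; t[15] = 14; t[16] = 33; t[17] = 9; t[18] = 34; t[19] = 2; t[20] = 15; t[21] = 49; t[22] = 0; t[23] = 39; t[24] = 58; t[25] = 16; t[26] = 46; t[27] = 52; t[28] = 12; t[29] = 22; t[30] = 31; t[31] = 19.
Since (t[30], t[31]) = (t[1], t[2]) = (31, 19) (two consecutive terms determine the rest), the sequence is periodic with period 29.

29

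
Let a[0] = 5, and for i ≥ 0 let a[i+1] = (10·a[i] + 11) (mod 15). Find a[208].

Computing terms: a[0] = 5, a[1] = 1, a[2] = 6, a[3] = 11, a[4] = 1.
Since a[4] = a[1] = 1, the sequence is eventually periodic: after a pre-period of length 1 it cycles with period 3.
For i ≥ 1, a[i] depends only on (i - 1) mod 3. (208 - 1) mod 3 = 0, so a[208] = a[1] = 1.

1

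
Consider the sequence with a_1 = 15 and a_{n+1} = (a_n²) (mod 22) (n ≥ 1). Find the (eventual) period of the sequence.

Computing terms: a_1 = 15,  a_2 = 5,  a_3 = 3,  a_4 = 9,  a_5 = 15.
The sequence repeats with period 4.

4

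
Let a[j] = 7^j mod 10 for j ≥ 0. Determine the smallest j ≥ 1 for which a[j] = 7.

1

Computing terms: a[0] = 1,  a[1] = 7,  a[2] = 9,  a[3] = 3,  a[4] = 1.
Since a[4] = a[0] = 1, the sequence is periodic with period 4.
The value 7 first appears (with j ≥ 1) at a[1].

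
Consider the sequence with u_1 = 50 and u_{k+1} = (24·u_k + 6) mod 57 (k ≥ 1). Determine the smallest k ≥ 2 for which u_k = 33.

4

Listing terms: u_1 = 50,  u_2 = 9,  u_3 = 51,  u_4 = 33,  u_5 = 0,  u_6 = 6,  u_7 = 36,  u_8 = 15,  u_9 = 24,  u_{10} = 12,  u_{11} = 9.
Since u_{11} = u_2 = 9, the sequence is eventually periodic: after a pre-period of length 1 it cycles with period 9.
The value 33 first appears (with k ≥ 2) at u_4.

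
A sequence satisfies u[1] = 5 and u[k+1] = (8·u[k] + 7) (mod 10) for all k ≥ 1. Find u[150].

7

We have u[1] = 5,  u[2] = 7,  u[3] = 3,  u[4] = 1,  u[5] = 5.
The sequence repeats with period 4.
So u[150] = u[1 + ((150-1) mod 4)] = u[2] = 7.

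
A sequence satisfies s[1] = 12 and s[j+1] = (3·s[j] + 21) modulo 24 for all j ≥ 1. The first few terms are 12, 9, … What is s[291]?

s[1] = 12,  s[2] = 9,  s[3] = 0,  s[4] = 21,  s[5] = 12.
The sequence repeats with period 4.
(291 - 1) mod 4 = 2, so s[291] = s[3] = 0.

0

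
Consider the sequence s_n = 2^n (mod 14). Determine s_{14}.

4

Listing terms: s_1 = 2, s_2 = 4, s_3 = 8, s_4 = 2.
The sequence repeats with period 3.
(14 - 1) mod 3 = 1, so s_{14} = s_2 = 4.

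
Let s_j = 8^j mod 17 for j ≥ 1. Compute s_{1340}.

s_1 = 8,  s_2 = 13,  s_3 = 2,  s_4 = 16,  s_5 = 9,  s_6 = 4,  s_7 = 15,  s_8 = 1,  s_9 = 8.
Since s_9 = s_1 = 8, the sequence is periodic with period 8.
(1340 - 1) mod 8 = 3, so s_{1340} = s_4 = 16.

16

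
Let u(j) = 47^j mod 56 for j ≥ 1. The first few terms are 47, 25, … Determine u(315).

u(1) = 47; u(2) = 25; u(3) = 55; u(4) = 9; u(5) = 31; u(6) = 1; u(7) = 47.
The sequence repeats with period 6.
(315 - 1) mod 6 = 2, so u(315) = u(3) = 55.

55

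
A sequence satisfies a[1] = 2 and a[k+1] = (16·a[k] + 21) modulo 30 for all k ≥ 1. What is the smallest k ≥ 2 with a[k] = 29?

We have a[1] = 2; a[2] = 23; a[3] = 29; a[4] = 5; a[5] = 11; a[6] = 17; a[7] = 23.
Since a[7] = a[2] = 23, the sequence is eventually periodic: after a pre-period of length 1 it cycles with period 5.
The value 29 first appears (with k ≥ 2) at a[3].

3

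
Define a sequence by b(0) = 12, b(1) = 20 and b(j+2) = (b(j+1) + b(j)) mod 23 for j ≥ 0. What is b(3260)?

We have b(0) = 12,  b(1) = 20,  b(2) = 9,  b(3) = 6,  b(4) = 15,  b(5) = 21,  b(6) = 13,  b(7) = 11,  b(8) = 1,  b(9) = 12,  b(10) = 13,  b(11) = 2,  b(12) = 15,  b(13) = 17,  b(14) = 9,  b(15) = 3,  b(16) = 12,  b(17) = 15,  b(18) = 4,  b(19) = 19,  b(20) = 0,  b(21) = 19,  b(22) = 19,  b(23) = 15,  b(24) = 11,  b(25) = 3,  b(26) = 14,  b(27) = 17,  b(28) = 8,  b(29) = 2,  b(30) = 10,  b(31) = 12,  b(32) = 22,  b(33) = 11,  b(34) = 10,  b(35) = 21,  b(36) = 8,  b(37) = 6,  b(38) = 14,  b(39) = 20,  b(40) = 11,  b(41) = 8,  b(42) = 19,  b(43) = 4,  b(44) = 0,  b(45) = 4,  b(46) = 4,  b(47) = 8,  b(48) = 12,  b(49) = 20.
Since (b(48), b(49)) = (b(0), b(1)) = (12, 20) (two consecutive terms determine the rest), the sequence is periodic with period 48.
So b(3260) = b(0 + ((3260-0) mod 48)) = b(44) = 0.

0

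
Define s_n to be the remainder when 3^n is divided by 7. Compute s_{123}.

s_0 = 1; s_1 = 3; s_2 = 2; s_3 = 6; s_4 = 4; s_5 = 5; s_6 = 1.
The sequence repeats with period 6.
(123 - 0) mod 6 = 3, so s_{123} = s_3 = 6.

6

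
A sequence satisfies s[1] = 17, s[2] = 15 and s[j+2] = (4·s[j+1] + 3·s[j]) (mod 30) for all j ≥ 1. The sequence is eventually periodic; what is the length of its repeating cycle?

24

Listing terms: s[1] = 17; s[2] = 15; s[3] = 21; s[4] = 9; s[5] = 9; s[6] = 3; s[7] = 9; s[8] = 15; s[9] = 27; s[10] = 3; s[11] = 3; s[12] = 21; s[13] = 3; s[14] = 15; s[15] = 9; s[16] = 21; s[17] = 21; s[18] = 27; s[19] = 21; s[20] = 15; s[21] = 3; s[22] = 27; s[23] = 27; s[24] = 9; s[25] = 27; s[26] = 15; s[27] = 21.
Since (s[26], s[27]) = (s[2], s[3]) = (15, 21) (two consecutive terms determine the rest), the sequence is eventually periodic: after a pre-period of length 1 it cycles with period 24.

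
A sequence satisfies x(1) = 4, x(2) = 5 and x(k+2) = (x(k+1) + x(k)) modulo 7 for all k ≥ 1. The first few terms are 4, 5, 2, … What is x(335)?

3

We have x(1) = 4; x(2) = 5; x(3) = 2; x(4) = 0; x(5) = 2; x(6) = 2; x(7) = 4; x(8) = 6; x(9) = 3; x(10) = 2; x(11) = 5; x(12) = 0; x(13) = 5; x(14) = 5; x(15) = 3; x(16) = 1; x(17) = 4; x(18) = 5.
The sequence repeats with period 16.
(335 - 1) mod 16 = 14, so x(335) = x(15) = 3.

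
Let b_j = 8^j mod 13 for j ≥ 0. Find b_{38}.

b_0 = 1, b_1 = 8, b_2 = 12, b_3 = 5, b_4 = 1.
The sequence repeats with period 4.
(38 - 0) mod 4 = 2, so b_{38} = b_2 = 12.

12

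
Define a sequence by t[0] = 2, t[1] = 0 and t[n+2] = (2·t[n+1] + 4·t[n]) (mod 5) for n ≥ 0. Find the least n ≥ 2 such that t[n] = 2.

Listing terms: t[0] = 2, t[1] = 0, t[2] = 3, t[3] = 1, t[4] = 4, t[5] = 2, t[6] = 0.
Since (t[5], t[6]) = (t[0], t[1]) = (2, 0) (two consecutive terms determine the rest), the sequence is periodic with period 5.
The value 2 next appears (with n ≥ 2) at t[5].

5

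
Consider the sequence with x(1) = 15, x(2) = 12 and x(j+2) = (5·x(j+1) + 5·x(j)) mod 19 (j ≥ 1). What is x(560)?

Computing terms: x(1) = 15; x(2) = 12; x(3) = 2; x(4) = 13; x(5) = 18; x(6) = 3; x(7) = 10; x(8) = 8; x(9) = 14; x(10) = 15; x(11) = 12.
Since (x(10), x(11)) = (x(1), x(2)) = (15, 12) (two consecutive terms determine the rest), the sequence is periodic with period 9.
(560 - 1) mod 9 = 1, so x(560) = x(2) = 12.

12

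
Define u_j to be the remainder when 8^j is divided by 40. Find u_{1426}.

We have u_0 = 1; u_1 = 8; u_2 = 24; u_3 = 32; u_4 = 16; u_5 = 8.
Since u_5 = u_1 = 8, the sequence is eventually periodic: after a pre-period of length 1 it cycles with period 4.
For j ≥ 1, u_j depends only on (j - 1) mod 4. (1426 - 1) mod 4 = 1, so u_{1426} = u_2 = 24.

24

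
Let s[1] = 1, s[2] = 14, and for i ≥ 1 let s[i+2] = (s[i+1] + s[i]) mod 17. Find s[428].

11

Listing terms: s[1] = 1; s[2] = 14; s[3] = 15; s[4] = 12; s[5] = 10; s[6] = 5; s[7] = 15; s[8] = 3; s[9] = 1; s[10] = 4; s[11] = 5; s[12] = 9; s[13] = 14; s[14] = 6; s[15] = 3; s[16] = 9; s[17] = 12; s[18] = 4; s[19] = 16; s[20] = 3; s[21] = 2; s[22] = 5; s[23] = 7; s[24] = 12; s[25] = 2; s[26] = 14; s[27] = 16; s[28] = 13; s[29] = 12; s[30] = 8; s[31] = 3; s[32] = 11; s[33] = 14; s[34] = 8; s[35] = 5; s[36] = 13; s[37] = 1; s[38] = 14.
Since (s[37], s[38]) = (s[1], s[2]) = (1, 14) (two consecutive terms determine the rest), the sequence is periodic with period 36.
(428 - 1) mod 36 = 31, so s[428] = s[32] = 11.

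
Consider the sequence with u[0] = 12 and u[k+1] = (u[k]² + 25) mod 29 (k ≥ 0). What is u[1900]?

u[0] = 12,  u[1] = 24,  u[2] = 21,  u[3] = 2,  u[4] = 0,  u[5] = 25,  u[6] = 12.
The sequence repeats with period 6.
(1900 - 0) mod 6 = 4, so u[1900] = u[4] = 0.

0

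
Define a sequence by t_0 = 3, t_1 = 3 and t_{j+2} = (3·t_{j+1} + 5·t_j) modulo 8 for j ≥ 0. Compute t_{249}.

Computing terms: t_0 = 3, t_1 = 3, t_2 = 0, t_3 = 7, t_4 = 5, t_5 = 2, t_6 = 7, t_7 = 7, t_8 = 0, t_9 = 3, t_{10} = 1, t_{11} = 2, t_{12} = 3, t_{13} = 3.
Since (t_{12}, t_{13}) = (t_0, t_1) = (3, 3) (two consecutive terms determine the rest), the sequence is periodic with period 12.
So t_{249} = t_{0 + ((249-0) mod 12)} = t_9 = 3.

3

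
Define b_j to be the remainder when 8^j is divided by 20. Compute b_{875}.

We have b_1 = 8, b_2 = 4, b_3 = 12, b_4 = 16, b_5 = 8.
Since b_5 = b_1 = 8, the sequence is periodic with period 4.
So b_{875} = b_{1 + ((875-1) mod 4)} = b_3 = 12.

12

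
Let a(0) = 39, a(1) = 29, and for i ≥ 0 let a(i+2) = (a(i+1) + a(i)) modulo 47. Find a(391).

Computing terms: a(0) = 39; a(1) = 29; a(2) = 21; a(3) = 3; a(4) = 24; a(5) = 27; a(6) = 4; a(7) = 31; a(8) = 35; a(9) = 19; a(10) = 7; a(11) = 26; a(12) = 33; a(13) = 12; a(14) = 45; a(15) = 10; a(16) = 8; a(17) = 18; a(18) = 26; a(19) = 44; a(20) = 23; a(21) = 20; a(22) = 43; a(23) = 16; a(24) = 12; a(25) = 28; a(26) = 40; a(27) = 21; a(28) = 14; a(29) = 35; a(30) = 2; a(31) = 37; a(32) = 39; a(33) = 29.
Since (a(32), a(33)) = (a(0), a(1)) = (39, 29) (two consecutive terms determine the rest), the sequence is periodic with period 32.
So a(391) = a(0 + ((391-0) mod 32)) = a(7) = 31.

31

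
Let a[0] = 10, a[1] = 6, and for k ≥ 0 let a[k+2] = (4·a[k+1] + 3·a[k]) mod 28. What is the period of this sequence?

We have a[0] = 10, a[1] = 6, a[2] = 26, a[3] = 10, a[4] = 6.
The sequence repeats with period 3.

3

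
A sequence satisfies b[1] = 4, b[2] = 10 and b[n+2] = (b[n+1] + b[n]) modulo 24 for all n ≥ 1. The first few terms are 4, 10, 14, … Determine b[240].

6

Listing terms: b[1] = 4,  b[2] = 10,  b[3] = 14,  b[4] = 0,  b[5] = 14,  b[6] = 14,  b[7] = 4,  b[8] = 18,  b[9] = 22,  b[10] = 16,  b[11] = 14,  b[12] = 6,  b[13] = 20,  b[14] = 2,  b[15] = 22,  b[16] = 0,  b[17] = 22,  b[18] = 22,  b[19] = 20,  b[20] = 18,  b[21] = 14,  b[22] = 8,  b[23] = 22,  b[24] = 6,  b[25] = 4,  b[26] = 10.
Since (b[25], b[26]) = (b[1], b[2]) = (4, 10) (two consecutive terms determine the rest), the sequence is periodic with period 24.
(240 - 1) mod 24 = 23, so b[240] = b[24] = 6.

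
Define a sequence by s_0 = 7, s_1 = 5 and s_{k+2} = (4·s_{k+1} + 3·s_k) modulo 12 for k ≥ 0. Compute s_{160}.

Listing terms: s_0 = 7,  s_1 = 5,  s_2 = 5,  s_3 = 11,  s_4 = 11,  s_5 = 5,  s_6 = 5.
Since (s_5, s_6) = (s_1, s_2) = (5, 5) (two consecutive terms determine the rest), the sequence is eventually periodic: after a pre-period of length 1 it cycles with period 4.
For k ≥ 1, s_k depends only on (k - 1) mod 4. (160 - 1) mod 4 = 3, so s_{160} = s_4 = 11.

11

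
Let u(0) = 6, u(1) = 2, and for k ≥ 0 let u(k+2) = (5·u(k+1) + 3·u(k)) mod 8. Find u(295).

Listing terms: u(0) = 6; u(1) = 2; u(2) = 4; u(3) = 2; u(4) = 6; u(5) = 4; u(6) = 6; u(7) = 2.
Since (u(6), u(7)) = (u(0), u(1)) = (6, 2) (two consecutive terms determine the rest), the sequence is periodic with period 6.
(295 - 0) mod 6 = 1, so u(295) = u(1) = 2.

2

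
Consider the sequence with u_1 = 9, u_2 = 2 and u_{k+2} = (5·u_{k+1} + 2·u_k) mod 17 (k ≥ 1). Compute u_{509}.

Listing terms: u_1 = 9, u_2 = 2, u_3 = 11, u_4 = 8, u_5 = 11, u_6 = 3, u_7 = 3, u_8 = 4, u_9 = 9, u_{10} = 2.
The sequence repeats with period 8.
(509 - 1) mod 8 = 4, so u_{509} = u_5 = 11.

11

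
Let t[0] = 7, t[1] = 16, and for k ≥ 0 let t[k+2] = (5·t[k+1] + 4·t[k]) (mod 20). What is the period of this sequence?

4

Computing terms: t[0] = 7, t[1] = 16, t[2] = 8, t[3] = 4, t[4] = 12, t[5] = 16, t[6] = 8.
Since (t[5], t[6]) = (t[1], t[2]) = (16, 8) (two consecutive terms determine the rest), the sequence is eventually periodic: after a pre-period of length 1 it cycles with period 4.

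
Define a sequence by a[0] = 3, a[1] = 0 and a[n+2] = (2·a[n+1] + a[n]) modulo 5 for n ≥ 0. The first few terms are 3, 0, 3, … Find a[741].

4

Listing terms: a[0] = 3,  a[1] = 0,  a[2] = 3,  a[3] = 1,  a[4] = 0,  a[5] = 1,  a[6] = 2,  a[7] = 0,  a[8] = 2,  a[9] = 4,  a[10] = 0,  a[11] = 4,  a[12] = 3,  a[13] = 0.
The sequence repeats with period 12.
(741 - 0) mod 12 = 9, so a[741] = a[9] = 4.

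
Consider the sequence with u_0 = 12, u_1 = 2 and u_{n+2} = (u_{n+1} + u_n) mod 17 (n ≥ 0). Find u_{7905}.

We have u_0 = 12,  u_1 = 2,  u_2 = 14,  u_3 = 16,  u_4 = 13,  u_5 = 12,  u_6 = 8,  u_7 = 3,  u_8 = 11,  u_9 = 14,  u_{10} = 8,  u_{11} = 5,  u_{12} = 13,  u_{13} = 1,  u_{14} = 14,  u_{15} = 15,  u_{16} = 12,  u_{17} = 10,  u_{18} = 5,  u_{19} = 15,  u_{20} = 3,  u_{21} = 1,  u_{22} = 4,  u_{23} = 5,  u_{24} = 9,  u_{25} = 14,  u_{26} = 6,  u_{27} = 3,  u_{28} = 9,  u_{29} = 12,  u_{30} = 4,  u_{31} = 16,  u_{32} = 3,  u_{33} = 2,  u_{34} = 5,  u_{35} = 7,  u_{36} = 12,  u_{37} = 2.
The sequence repeats with period 36.
(7905 - 0) mod 36 = 21, so u_{7905} = u_{21} = 1.

1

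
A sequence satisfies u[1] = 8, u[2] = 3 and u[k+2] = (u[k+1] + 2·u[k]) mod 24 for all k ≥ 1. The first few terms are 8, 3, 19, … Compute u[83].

Computing terms: u[1] = 8; u[2] = 3; u[3] = 19; u[4] = 1; u[5] = 15; u[6] = 17; u[7] = 23; u[8] = 9; u[9] = 7; u[10] = 1; u[11] = 15.
Since (u[10], u[11]) = (u[4], u[5]) = (1, 15) (two consecutive terms determine the rest), the sequence is eventually periodic: after a pre-period of length 3 it cycles with period 6.
For k ≥ 4, u[k] depends only on (k - 4) mod 6. (83 - 4) mod 6 = 1, so u[83] = u[5] = 15.

15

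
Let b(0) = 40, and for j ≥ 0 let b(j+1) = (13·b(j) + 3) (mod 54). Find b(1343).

Computing terms: b(0) = 40, b(1) = 37, b(2) = 52, b(3) = 31, b(4) = 28, b(5) = 43, b(6) = 22, b(7) = 19, b(8) = 34, b(9) = 13, b(10) = 10, b(11) = 25, b(12) = 4, b(13) = 1, b(14) = 16, b(15) = 49, b(16) = 46, b(17) = 7, b(18) = 40.
The sequence repeats with period 18.
(1343 - 0) mod 18 = 11, so b(1343) = b(11) = 25.

25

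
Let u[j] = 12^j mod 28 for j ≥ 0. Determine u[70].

16

We have u[0] = 1, u[1] = 12, u[2] = 4, u[3] = 20, u[4] = 16, u[5] = 24, u[6] = 8, u[7] = 12.
Since u[7] = u[1] = 12, the sequence is eventually periodic: after a pre-period of length 1 it cycles with period 6.
For j ≥ 1, u[j] depends only on (j - 1) mod 6. (70 - 1) mod 6 = 3, so u[70] = u[4] = 16.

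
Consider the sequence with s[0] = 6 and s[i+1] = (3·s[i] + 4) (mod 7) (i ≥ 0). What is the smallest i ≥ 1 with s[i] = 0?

2

Computing terms: s[0] = 6, s[1] = 1, s[2] = 0, s[3] = 4, s[4] = 2, s[5] = 3, s[6] = 6.
The sequence repeats with period 6.
The value 0 first appears (with i ≥ 1) at s[2].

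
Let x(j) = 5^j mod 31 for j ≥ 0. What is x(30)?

1

Computing terms: x(0) = 1,  x(1) = 5,  x(2) = 25,  x(3) = 1.
Since x(3) = x(0) = 1, the sequence is periodic with period 3.
So x(30) = x(0 + ((30-0) mod 3)) = x(0) = 1.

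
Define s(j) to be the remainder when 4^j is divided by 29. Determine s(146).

7

We have s(1) = 4, s(2) = 16, s(3) = 6, s(4) = 24, s(5) = 9, s(6) = 7, s(7) = 28, s(8) = 25, s(9) = 13, s(10) = 23, s(11) = 5, s(12) = 20, s(13) = 22, s(14) = 1, s(15) = 4.
The sequence repeats with period 14.
So s(146) = s(1 + ((146-1) mod 14)) = s(6) = 7.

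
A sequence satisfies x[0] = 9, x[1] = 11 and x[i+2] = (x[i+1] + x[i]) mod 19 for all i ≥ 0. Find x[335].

11

We have x[0] = 9; x[1] = 11; x[2] = 1; x[3] = 12; x[4] = 13; x[5] = 6; x[6] = 0; x[7] = 6; x[8] = 6; x[9] = 12; x[10] = 18; x[11] = 11; x[12] = 10; x[13] = 2; x[14] = 12; x[15] = 14; x[16] = 7; x[17] = 2; x[18] = 9; x[19] = 11.
The sequence repeats with period 18.
So x[335] = x[0 + ((335-0) mod 18)] = x[11] = 11.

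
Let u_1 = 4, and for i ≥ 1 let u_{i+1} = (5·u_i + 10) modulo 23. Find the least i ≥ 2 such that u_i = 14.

Computing terms: u_1 = 4, u_2 = 7, u_3 = 22, u_4 = 5, u_5 = 12, u_6 = 1, u_7 = 15, u_8 = 16, u_9 = 21, u_{10} = 0, u_{11} = 10, u_{12} = 14, u_{13} = 11, u_{14} = 19, u_{15} = 13, u_{16} = 6, u_{17} = 17, u_{18} = 3, u_{19} = 2, u_{20} = 20, u_{21} = 18, u_{22} = 8, u_{23} = 4.
The sequence repeats with period 22.
The value 14 first appears (with i ≥ 2) at u_{12}.

12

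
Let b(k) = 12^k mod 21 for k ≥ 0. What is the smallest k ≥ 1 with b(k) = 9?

b(0) = 1,  b(1) = 12,  b(2) = 18,  b(3) = 6,  b(4) = 9,  b(5) = 3,  b(6) = 15,  b(7) = 12.
Since b(7) = b(1) = 12, the sequence is eventually periodic: after a pre-period of length 1 it cycles with period 6.
The value 9 first appears (with k ≥ 1) at b(4).

4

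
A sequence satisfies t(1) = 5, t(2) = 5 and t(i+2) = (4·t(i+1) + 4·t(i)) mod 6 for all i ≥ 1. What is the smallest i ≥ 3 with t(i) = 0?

t(1) = 5,  t(2) = 5,  t(3) = 4,  t(4) = 0,  t(5) = 4,  t(6) = 4,  t(7) = 2,  t(8) = 0,  t(9) = 2,  t(10) = 2,  t(11) = 4,  t(12) = 0.
Since (t(11), t(12)) = (t(3), t(4)) = (4, 0) (two consecutive terms determine the rest), the sequence is eventually periodic: after a pre-period of length 2 it cycles with period 8.
The value 0 first appears (with i ≥ 3) at t(4).

4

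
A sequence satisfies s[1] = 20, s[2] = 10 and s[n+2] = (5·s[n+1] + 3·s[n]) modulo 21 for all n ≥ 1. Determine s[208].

Listing terms: s[1] = 20, s[2] = 10, s[3] = 5, s[4] = 13, s[5] = 17, s[6] = 19, s[7] = 20, s[8] = 10.
The sequence repeats with period 6.
(208 - 1) mod 6 = 3, so s[208] = s[4] = 13.

13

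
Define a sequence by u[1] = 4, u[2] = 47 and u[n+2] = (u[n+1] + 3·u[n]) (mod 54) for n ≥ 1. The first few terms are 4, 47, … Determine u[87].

5

Computing terms: u[1] = 4; u[2] = 47; u[3] = 5; u[4] = 38; u[5] = 53; u[6] = 5; u[7] = 2; u[8] = 17; u[9] = 23; u[10] = 20; u[11] = 35; u[12] = 41; u[13] = 38; u[14] = 53.
Since (u[13], u[14]) = (u[4], u[5]) = (38, 53) (two consecutive terms determine the rest), the sequence is eventually periodic: after a pre-period of length 3 it cycles with period 9.
For n ≥ 4, u[n] depends only on (n - 4) mod 9. (87 - 4) mod 9 = 2, so u[87] = u[6] = 5.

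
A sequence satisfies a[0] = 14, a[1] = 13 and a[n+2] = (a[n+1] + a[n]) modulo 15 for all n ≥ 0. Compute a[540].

Computing terms: a[0] = 14, a[1] = 13, a[2] = 12, a[3] = 10, a[4] = 7, a[5] = 2, a[6] = 9, a[7] = 11, a[8] = 5, a[9] = 1, a[10] = 6, a[11] = 7, a[12] = 13, a[13] = 5, a[14] = 3, a[15] = 8, a[16] = 11, a[17] = 4, a[18] = 0, a[19] = 4, a[20] = 4, a[21] = 8, a[22] = 12, a[23] = 5, a[24] = 2, a[25] = 7, a[26] = 9, a[27] = 1, a[28] = 10, a[29] = 11, a[30] = 6, a[31] = 2, a[32] = 8, a[33] = 10, a[34] = 3, a[35] = 13, a[36] = 1, a[37] = 14, a[38] = 0, a[39] = 14, a[40] = 14, a[41] = 13.
Since (a[40], a[41]) = (a[0], a[1]) = (14, 13) (two consecutive terms determine the rest), the sequence is periodic with period 40.
(540 - 0) mod 40 = 20, so a[540] = a[20] = 4.

4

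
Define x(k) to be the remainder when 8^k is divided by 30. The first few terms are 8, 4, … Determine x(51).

x(1) = 8, x(2) = 4, x(3) = 2, x(4) = 16, x(5) = 8.
Since x(5) = x(1) = 8, the sequence is periodic with period 4.
(51 - 1) mod 4 = 2, so x(51) = x(3) = 2.

2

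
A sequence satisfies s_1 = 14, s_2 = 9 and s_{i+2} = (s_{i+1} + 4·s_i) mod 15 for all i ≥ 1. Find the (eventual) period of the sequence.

Listing terms: s_1 = 14,  s_2 = 9,  s_3 = 5,  s_4 = 11,  s_5 = 1,  s_6 = 0,  s_7 = 4,  s_8 = 4,  s_9 = 5,  s_{10} = 6,  s_{11} = 11,  s_{12} = 5,  s_{13} = 4,  s_{14} = 9,  s_{15} = 10,  s_{16} = 1,  s_{17} = 11,  s_{18} = 0,  s_{19} = 14,  s_{20} = 14,  s_{21} = 10,  s_{22} = 6,  s_{23} = 1,  s_{24} = 10,  s_{25} = 14,  s_{26} = 9.
The sequence repeats with period 24.

24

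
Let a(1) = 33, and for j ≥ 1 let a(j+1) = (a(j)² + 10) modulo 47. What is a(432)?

38

We have a(1) = 33, a(2) = 18, a(3) = 5, a(4) = 35, a(5) = 13, a(6) = 38, a(7) = 44, a(8) = 19, a(9) = 42, a(10) = 35.
Since a(10) = a(4) = 35, the sequence is eventually periodic: after a pre-period of length 3 it cycles with period 6.
For j ≥ 4, a(j) depends only on (j - 4) mod 6. (432 - 4) mod 6 = 2, so a(432) = a(6) = 38.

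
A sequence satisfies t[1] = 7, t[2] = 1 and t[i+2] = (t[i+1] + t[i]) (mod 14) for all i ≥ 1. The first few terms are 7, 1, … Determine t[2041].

We have t[1] = 7, t[2] = 1, t[3] = 8, t[4] = 9, t[5] = 3, t[6] = 12, t[7] = 1, t[8] = 13, t[9] = 0, t[10] = 13, t[11] = 13, t[12] = 12, t[13] = 11, t[14] = 9, t[15] = 6, t[16] = 1, t[17] = 7, t[18] = 8, t[19] = 1, t[20] = 9, t[21] = 10, t[22] = 5, t[23] = 1, t[24] = 6, t[25] = 7, t[26] = 13, t[27] = 6, t[28] = 5, t[29] = 11, t[30] = 2, t[31] = 13, t[32] = 1, t[33] = 0, t[34] = 1, t[35] = 1, t[36] = 2, t[37] = 3, t[38] = 5, t[39] = 8, t[40] = 13, t[41] = 7, t[42] = 6, t[43] = 13, t[44] = 5, t[45] = 4, t[46] = 9, t[47] = 13, t[48] = 8, t[49] = 7, t[50] = 1.
Since (t[49], t[50]) = (t[1], t[2]) = (7, 1) (two consecutive terms determine the rest), the sequence is periodic with period 48.
(2041 - 1) mod 48 = 24, so t[2041] = t[25] = 7.

7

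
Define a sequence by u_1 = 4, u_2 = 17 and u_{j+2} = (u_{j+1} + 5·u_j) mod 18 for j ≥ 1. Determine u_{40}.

Computing terms: u_1 = 4,  u_2 = 17,  u_3 = 1,  u_4 = 14,  u_5 = 1,  u_6 = 17,  u_7 = 4,  u_8 = 17.
Since (u_7, u_8) = (u_1, u_2) = (4, 17) (two consecutive terms determine the rest), the sequence is periodic with period 6.
(40 - 1) mod 6 = 3, so u_{40} = u_4 = 14.

14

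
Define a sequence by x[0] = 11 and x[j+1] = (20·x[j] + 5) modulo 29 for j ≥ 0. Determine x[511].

Listing terms: x[0] = 11; x[1] = 22; x[2] = 10; x[3] = 2; x[4] = 16; x[5] = 6; x[6] = 9; x[7] = 11.
Since x[7] = x[0] = 11, the sequence is periodic with period 7.
So x[511] = x[0 + ((511-0) mod 7)] = x[0] = 11.

11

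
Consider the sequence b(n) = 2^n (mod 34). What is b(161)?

2

Computing terms: b(0) = 1; b(1) = 2; b(2) = 4; b(3) = 8; b(4) = 16; b(5) = 32; b(6) = 30; b(7) = 26; b(8) = 18; b(9) = 2.
Since b(9) = b(1) = 2, the sequence is eventually periodic: after a pre-period of length 1 it cycles with period 8.
For n ≥ 1, b(n) depends only on (n - 1) mod 8. (161 - 1) mod 8 = 0, so b(161) = b(1) = 2.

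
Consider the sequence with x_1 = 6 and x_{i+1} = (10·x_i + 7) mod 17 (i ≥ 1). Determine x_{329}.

x_1 = 6, x_2 = 16, x_3 = 14, x_4 = 11, x_5 = 15, x_6 = 4, x_7 = 13, x_8 = 1, x_9 = 0, x_{10} = 7, x_{11} = 9, x_{12} = 12, x_{13} = 8, x_{14} = 2, x_{15} = 10, x_{16} = 5, x_{17} = 6.
The sequence repeats with period 16.
So x_{329} = x_{1 + ((329-1) mod 16)} = x_9 = 0.

0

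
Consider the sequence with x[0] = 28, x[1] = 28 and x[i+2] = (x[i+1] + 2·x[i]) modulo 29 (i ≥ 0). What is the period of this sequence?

28

Computing terms: x[0] = 28, x[1] = 28, x[2] = 26, x[3] = 24, x[4] = 18, x[5] = 8, x[6] = 15, x[7] = 2, x[8] = 3, x[9] = 7, x[10] = 13, x[11] = 27, x[12] = 24, x[13] = 20, x[14] = 10, x[15] = 21, x[16] = 12, x[17] = 25, x[18] = 20, x[19] = 12, x[20] = 23, x[21] = 18, x[22] = 6, x[23] = 13, x[24] = 25, x[25] = 22, x[26] = 14, x[27] = 0, x[28] = 28, x[29] = 28.
Since (x[28], x[29]) = (x[0], x[1]) = (28, 28) (two consecutive terms determine the rest), the sequence is periodic with period 28.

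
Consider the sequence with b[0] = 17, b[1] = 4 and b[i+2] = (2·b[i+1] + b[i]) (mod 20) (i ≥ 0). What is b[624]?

We have b[0] = 17, b[1] = 4, b[2] = 5, b[3] = 14, b[4] = 13, b[5] = 0, b[6] = 13, b[7] = 6, b[8] = 5, b[9] = 16, b[10] = 17, b[11] = 10, b[12] = 17, b[13] = 4.
Since (b[12], b[13]) = (b[0], b[1]) = (17, 4) (two consecutive terms determine the rest), the sequence is periodic with period 12.
(624 - 0) mod 12 = 0, so b[624] = b[0] = 17.

17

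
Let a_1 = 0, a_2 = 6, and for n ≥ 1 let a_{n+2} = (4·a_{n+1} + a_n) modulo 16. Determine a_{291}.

We have a_1 = 0, a_2 = 6, a_3 = 8, a_4 = 6, a_5 = 0, a_6 = 6.
The sequence repeats with period 4.
So a_{291} = a_{1 + ((291-1) mod 4)} = a_3 = 8.

8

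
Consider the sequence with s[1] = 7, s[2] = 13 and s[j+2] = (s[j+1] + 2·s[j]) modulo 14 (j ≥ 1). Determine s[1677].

13

Computing terms: s[1] = 7; s[2] = 13; s[3] = 13; s[4] = 11; s[5] = 9; s[6] = 3; s[7] = 7; s[8] = 13.
The sequence repeats with period 6.
So s[1677] = s[1 + ((1677-1) mod 6)] = s[3] = 13.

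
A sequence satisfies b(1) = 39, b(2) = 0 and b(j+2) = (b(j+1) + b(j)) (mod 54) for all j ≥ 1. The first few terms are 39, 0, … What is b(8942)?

0

Computing terms: b(1) = 39,  b(2) = 0,  b(3) = 39,  b(4) = 39,  b(5) = 24,  b(6) = 9,  b(7) = 33,  b(8) = 42,  b(9) = 21,  b(10) = 9,  b(11) = 30,  b(12) = 39,  b(13) = 15,  b(14) = 0,  b(15) = 15,  b(16) = 15,  b(17) = 30,  b(18) = 45,  b(19) = 21,  b(20) = 12,  b(21) = 33,  b(22) = 45,  b(23) = 24,  b(24) = 15,  b(25) = 39,  b(26) = 0.
Since (b(25), b(26)) = (b(1), b(2)) = (39, 0) (two consecutive terms determine the rest), the sequence is periodic with period 24.
So b(8942) = b(1 + ((8942-1) mod 24)) = b(14) = 0.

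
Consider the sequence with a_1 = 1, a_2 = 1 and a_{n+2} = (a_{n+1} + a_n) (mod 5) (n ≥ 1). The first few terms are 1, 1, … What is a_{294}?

2

Computing terms: a_1 = 1; a_2 = 1; a_3 = 2; a_4 = 3; a_5 = 0; a_6 = 3; a_7 = 3; a_8 = 1; a_9 = 4; a_{10} = 0; a_{11} = 4; a_{12} = 4; a_{13} = 3; a_{14} = 2; a_{15} = 0; a_{16} = 2; a_{17} = 2; a_{18} = 4; a_{19} = 1; a_{20} = 0; a_{21} = 1; a_{22} = 1.
The sequence repeats with period 20.
So a_{294} = a_{1 + ((294-1) mod 20)} = a_{14} = 2.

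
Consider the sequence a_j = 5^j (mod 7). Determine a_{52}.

We have a_0 = 1; a_1 = 5; a_2 = 4; a_3 = 6; a_4 = 2; a_5 = 3; a_6 = 1.
Since a_6 = a_0 = 1, the sequence is periodic with period 6.
(52 - 0) mod 6 = 4, so a_{52} = a_4 = 2.

2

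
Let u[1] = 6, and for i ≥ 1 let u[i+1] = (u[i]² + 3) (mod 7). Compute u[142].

0

We have u[1] = 6; u[2] = 4; u[3] = 5; u[4] = 0; u[5] = 3; u[6] = 5.
Since u[6] = u[3] = 5, the sequence is eventually periodic: after a pre-period of length 2 it cycles with period 3.
For i ≥ 3, u[i] depends only on (i - 3) mod 3. (142 - 3) mod 3 = 1, so u[142] = u[4] = 0.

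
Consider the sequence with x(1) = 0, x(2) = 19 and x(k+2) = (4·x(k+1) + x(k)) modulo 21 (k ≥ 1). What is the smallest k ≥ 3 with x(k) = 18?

Computing terms: x(1) = 0, x(2) = 19, x(3) = 13, x(4) = 8, x(5) = 3, x(6) = 20, x(7) = 20, x(8) = 16, x(9) = 0, x(10) = 16, x(11) = 1, x(12) = 20, x(13) = 18, x(14) = 8, x(15) = 8, x(16) = 19, x(17) = 0, x(18) = 19.
Since (x(17), x(18)) = (x(1), x(2)) = (0, 19) (two consecutive terms determine the rest), the sequence is periodic with period 16.
The value 18 first appears (with k ≥ 3) at x(13).

13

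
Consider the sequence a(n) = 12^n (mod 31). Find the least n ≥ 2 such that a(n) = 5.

20

We have a(1) = 12,  a(2) = 20,  a(3) = 23,  a(4) = 28,  a(5) = 26,  a(6) = 2,  a(7) = 24,  a(8) = 9,  a(9) = 15,  a(10) = 25,  a(11) = 21,  a(12) = 4,  a(13) = 17,  a(14) = 18,  a(15) = 30,  a(16) = 19,  a(17) = 11,  a(18) = 8,  a(19) = 3,  a(20) = 5,  a(21) = 29,  a(22) = 7,  a(23) = 22,  a(24) = 16,  a(25) = 6,  a(26) = 10,  a(27) = 27,  a(28) = 14,  a(29) = 13,  a(30) = 1,  a(31) = 12.
The sequence repeats with period 30.
The value 5 first appears (with n ≥ 2) at a(20).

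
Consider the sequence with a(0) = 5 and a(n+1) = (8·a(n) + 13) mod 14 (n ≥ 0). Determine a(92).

We have a(0) = 5, a(1) = 11, a(2) = 3, a(3) = 9, a(4) = 1, a(5) = 7, a(6) = 13, a(7) = 5.
The sequence repeats with period 7.
So a(92) = a(0 + ((92-0) mod 7)) = a(1) = 11.

11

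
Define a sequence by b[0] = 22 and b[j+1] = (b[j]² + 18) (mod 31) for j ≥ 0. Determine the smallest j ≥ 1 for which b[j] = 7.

7

Listing terms: b[0] = 22; b[1] = 6; b[2] = 23; b[3] = 20; b[4] = 15; b[5] = 26; b[6] = 12; b[7] = 7; b[8] = 5; b[9] = 12.
Since b[9] = b[6] = 12, the sequence is eventually periodic: after a pre-period of length 6 it cycles with period 3.
The value 7 first appears (with j ≥ 1) at b[7].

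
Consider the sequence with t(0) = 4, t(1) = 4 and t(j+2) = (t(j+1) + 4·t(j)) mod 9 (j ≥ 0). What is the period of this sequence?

Computing terms: t(0) = 4, t(1) = 4, t(2) = 2, t(3) = 0, t(4) = 8, t(5) = 8, t(6) = 4, t(7) = 0, t(8) = 7, t(9) = 7, t(10) = 8, t(11) = 0, t(12) = 5, t(13) = 5, t(14) = 7, t(15) = 0, t(16) = 1, t(17) = 1, t(18) = 5, t(19) = 0, t(20) = 2, t(21) = 2, t(22) = 1, t(23) = 0, t(24) = 4, t(25) = 4.
The sequence repeats with period 24.

24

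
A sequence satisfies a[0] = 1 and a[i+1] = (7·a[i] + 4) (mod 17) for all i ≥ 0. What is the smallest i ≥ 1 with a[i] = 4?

12

Listing terms: a[0] = 1; a[1] = 11; a[2] = 13; a[3] = 10; a[4] = 6; a[5] = 12; a[6] = 3; a[7] = 8; a[8] = 9; a[9] = 16; a[10] = 14; a[11] = 0; a[12] = 4; a[13] = 15; a[14] = 7; a[15] = 2; a[16] = 1.
Since a[16] = a[0] = 1, the sequence is periodic with period 16.
The value 4 first appears (with i ≥ 1) at a[12].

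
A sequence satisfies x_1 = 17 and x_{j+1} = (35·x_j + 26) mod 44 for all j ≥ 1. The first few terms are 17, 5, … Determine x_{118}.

33

We have x_1 = 17; x_2 = 5; x_3 = 25; x_4 = 21; x_5 = 13; x_6 = 41; x_7 = 9; x_8 = 33; x_9 = 37; x_{10} = 1; x_{11} = 17.
The sequence repeats with period 10.
(118 - 1) mod 10 = 7, so x_{118} = x_8 = 33.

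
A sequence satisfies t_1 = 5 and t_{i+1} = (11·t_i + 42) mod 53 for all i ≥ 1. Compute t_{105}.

Listing terms: t_1 = 5,  t_2 = 44,  t_3 = 49,  t_4 = 51,  t_5 = 20,  t_6 = 50,  t_7 = 9,  t_8 = 35,  t_9 = 3,  t_{10} = 22,  t_{11} = 19,  t_{12} = 39,  t_{13} = 47,  t_{14} = 29,  t_{15} = 43,  t_{16} = 38,  t_{17} = 36,  t_{18} = 14,  t_{19} = 37,  t_{20} = 25,  t_{21} = 52,  t_{22} = 31,  t_{23} = 12,  t_{24} = 15,  t_{25} = 48,  t_{26} = 40,  t_{27} = 5.
Since t_{27} = t_1 = 5, the sequence is periodic with period 26.
So t_{105} = t_{1 + ((105-1) mod 26)} = t_1 = 5.

5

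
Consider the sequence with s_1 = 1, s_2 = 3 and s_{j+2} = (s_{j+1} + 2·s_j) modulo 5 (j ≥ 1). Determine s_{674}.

3

Computing terms: s_1 = 1,  s_2 = 3,  s_3 = 0,  s_4 = 1,  s_5 = 1,  s_6 = 3.
The sequence repeats with period 4.
So s_{674} = s_{1 + ((674-1) mod 4)} = s_2 = 3.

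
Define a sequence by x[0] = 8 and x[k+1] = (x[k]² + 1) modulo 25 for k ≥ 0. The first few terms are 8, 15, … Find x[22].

x[0] = 8; x[1] = 15; x[2] = 1; x[3] = 2; x[4] = 5; x[5] = 1.
Since x[5] = x[2] = 1, the sequence is eventually periodic: after a pre-period of length 2 it cycles with period 3.
For k ≥ 2, x[k] depends only on (k - 2) mod 3. (22 - 2) mod 3 = 2, so x[22] = x[4] = 5.

5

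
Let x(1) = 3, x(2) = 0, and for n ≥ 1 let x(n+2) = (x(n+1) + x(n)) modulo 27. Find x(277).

24

We have x(1) = 3, x(2) = 0, x(3) = 3, x(4) = 3, x(5) = 6, x(6) = 9, x(7) = 15, x(8) = 24, x(9) = 12, x(10) = 9, x(11) = 21, x(12) = 3, x(13) = 24, x(14) = 0, x(15) = 24, x(16) = 24, x(17) = 21, x(18) = 18, x(19) = 12, x(20) = 3, x(21) = 15, x(22) = 18, x(23) = 6, x(24) = 24, x(25) = 3, x(26) = 0.
The sequence repeats with period 24.
(277 - 1) mod 24 = 12, so x(277) = x(13) = 24.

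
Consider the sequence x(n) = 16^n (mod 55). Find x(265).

x(1) = 16, x(2) = 36, x(3) = 26, x(4) = 31, x(5) = 1, x(6) = 16.
The sequence repeats with period 5.
So x(265) = x(1 + ((265-1) mod 5)) = x(5) = 1.

1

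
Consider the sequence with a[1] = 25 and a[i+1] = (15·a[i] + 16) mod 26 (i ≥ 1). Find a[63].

a[1] = 25,  a[2] = 1,  a[3] = 5,  a[4] = 13,  a[5] = 3,  a[6] = 9,  a[7] = 21,  a[8] = 19,  a[9] = 15,  a[10] = 7,  a[11] = 17,  a[12] = 11,  a[13] = 25.
Since a[13] = a[1] = 25, the sequence is periodic with period 12.
So a[63] = a[1 + ((63-1) mod 12)] = a[3] = 5.

5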